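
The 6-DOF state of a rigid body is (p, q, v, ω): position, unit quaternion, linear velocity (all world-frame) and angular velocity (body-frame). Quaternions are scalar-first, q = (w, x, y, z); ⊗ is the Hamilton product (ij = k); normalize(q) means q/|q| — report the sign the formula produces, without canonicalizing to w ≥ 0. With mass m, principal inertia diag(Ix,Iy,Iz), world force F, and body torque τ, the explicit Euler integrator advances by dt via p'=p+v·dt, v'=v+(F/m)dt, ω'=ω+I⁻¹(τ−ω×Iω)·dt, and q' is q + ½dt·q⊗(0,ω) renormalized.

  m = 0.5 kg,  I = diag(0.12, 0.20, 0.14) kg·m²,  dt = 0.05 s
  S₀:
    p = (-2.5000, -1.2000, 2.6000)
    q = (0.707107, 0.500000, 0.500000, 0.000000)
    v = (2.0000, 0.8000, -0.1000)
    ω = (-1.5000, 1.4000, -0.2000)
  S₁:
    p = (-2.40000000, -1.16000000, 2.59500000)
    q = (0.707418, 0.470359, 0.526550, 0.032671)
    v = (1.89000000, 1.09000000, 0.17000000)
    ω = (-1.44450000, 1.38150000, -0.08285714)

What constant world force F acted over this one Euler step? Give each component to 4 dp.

F = (-1.1000, 2.9000, 2.7000)

v₁ − v₀ = (-0.11000000, 0.29000000, 0.27000000)
applied force F = (-1.1000, 2.9000, 2.7000)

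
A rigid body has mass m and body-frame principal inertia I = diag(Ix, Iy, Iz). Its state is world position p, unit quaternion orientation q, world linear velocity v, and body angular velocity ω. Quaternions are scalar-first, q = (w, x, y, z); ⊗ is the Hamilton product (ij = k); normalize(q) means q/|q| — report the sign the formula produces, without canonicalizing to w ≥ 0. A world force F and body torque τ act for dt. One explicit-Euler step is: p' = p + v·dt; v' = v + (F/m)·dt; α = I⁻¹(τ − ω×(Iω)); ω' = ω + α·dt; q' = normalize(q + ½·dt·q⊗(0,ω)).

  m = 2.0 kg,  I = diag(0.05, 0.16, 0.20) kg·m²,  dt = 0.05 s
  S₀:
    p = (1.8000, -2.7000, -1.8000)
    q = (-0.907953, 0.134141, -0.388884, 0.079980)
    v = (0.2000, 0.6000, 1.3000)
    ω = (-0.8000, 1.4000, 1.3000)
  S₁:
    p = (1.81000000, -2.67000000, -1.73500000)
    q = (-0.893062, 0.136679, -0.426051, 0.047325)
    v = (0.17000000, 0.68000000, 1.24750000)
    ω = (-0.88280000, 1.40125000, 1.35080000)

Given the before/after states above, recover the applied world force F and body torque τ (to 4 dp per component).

F = (-1.2000, 3.2000, -2.1000)
τ = (-0.0100, 0.1600, 0.0800)

Δω = ω₁−ω₀ = (-0.08280000, 0.00125000, 0.05080000)
I·α + gyro = (-0.0100, 0.1600, 0.0800)
Δv = v₁−v₀ = (-0.03000000, 0.08000000, -0.05250000)
applied force F = (-1.2000, 3.2000, -2.1000)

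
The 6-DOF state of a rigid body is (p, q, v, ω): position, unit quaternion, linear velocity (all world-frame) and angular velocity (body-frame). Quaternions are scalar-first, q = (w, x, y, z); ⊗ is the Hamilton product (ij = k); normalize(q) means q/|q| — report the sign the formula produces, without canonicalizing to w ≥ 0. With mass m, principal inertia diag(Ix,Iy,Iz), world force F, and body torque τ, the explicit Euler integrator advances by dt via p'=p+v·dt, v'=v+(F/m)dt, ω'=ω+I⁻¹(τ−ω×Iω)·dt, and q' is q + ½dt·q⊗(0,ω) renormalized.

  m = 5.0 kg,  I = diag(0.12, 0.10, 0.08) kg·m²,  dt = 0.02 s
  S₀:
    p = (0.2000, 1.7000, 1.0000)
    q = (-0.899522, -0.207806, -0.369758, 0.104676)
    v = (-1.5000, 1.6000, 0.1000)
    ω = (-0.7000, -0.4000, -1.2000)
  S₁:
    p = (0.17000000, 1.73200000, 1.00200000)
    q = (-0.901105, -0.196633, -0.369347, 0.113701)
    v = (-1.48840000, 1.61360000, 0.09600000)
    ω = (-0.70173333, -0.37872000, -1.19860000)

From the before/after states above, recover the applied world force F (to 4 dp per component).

v₁ − v₀ = (0.01160000, 0.01360000, -0.00400000)
F = m·Δv/dt = (2.9000, 3.4000, -1.0000)

F = (2.9000, 3.4000, -1.0000)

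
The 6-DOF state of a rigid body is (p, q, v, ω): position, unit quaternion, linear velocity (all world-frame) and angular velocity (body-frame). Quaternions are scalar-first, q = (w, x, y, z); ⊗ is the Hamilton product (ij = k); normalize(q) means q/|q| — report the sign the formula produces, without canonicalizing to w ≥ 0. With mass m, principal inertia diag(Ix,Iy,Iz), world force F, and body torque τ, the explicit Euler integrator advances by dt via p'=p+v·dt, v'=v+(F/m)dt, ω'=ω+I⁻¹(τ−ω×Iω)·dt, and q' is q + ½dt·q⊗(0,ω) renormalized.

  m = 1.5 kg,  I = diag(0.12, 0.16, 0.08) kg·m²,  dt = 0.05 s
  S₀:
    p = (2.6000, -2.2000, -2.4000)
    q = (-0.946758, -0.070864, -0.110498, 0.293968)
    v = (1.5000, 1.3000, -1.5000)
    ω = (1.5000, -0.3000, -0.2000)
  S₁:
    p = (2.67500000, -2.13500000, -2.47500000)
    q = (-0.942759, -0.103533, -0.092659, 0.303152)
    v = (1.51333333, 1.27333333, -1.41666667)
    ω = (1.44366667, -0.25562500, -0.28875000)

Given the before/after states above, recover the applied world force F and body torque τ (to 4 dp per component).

F = (0.4000, -0.8000, 2.5000)
τ = (-0.1400, 0.1300, -0.1600)

velocity change Δv = (0.01333333, -0.02666667, 0.08333333)
m·(v₁−v₀)/dt = (0.4000, -0.8000, 2.5000)
rate change Δω = (-0.05633333, 0.04437500, -0.08875000)
I·α + gyro = (-0.1400, 0.1300, -0.1600)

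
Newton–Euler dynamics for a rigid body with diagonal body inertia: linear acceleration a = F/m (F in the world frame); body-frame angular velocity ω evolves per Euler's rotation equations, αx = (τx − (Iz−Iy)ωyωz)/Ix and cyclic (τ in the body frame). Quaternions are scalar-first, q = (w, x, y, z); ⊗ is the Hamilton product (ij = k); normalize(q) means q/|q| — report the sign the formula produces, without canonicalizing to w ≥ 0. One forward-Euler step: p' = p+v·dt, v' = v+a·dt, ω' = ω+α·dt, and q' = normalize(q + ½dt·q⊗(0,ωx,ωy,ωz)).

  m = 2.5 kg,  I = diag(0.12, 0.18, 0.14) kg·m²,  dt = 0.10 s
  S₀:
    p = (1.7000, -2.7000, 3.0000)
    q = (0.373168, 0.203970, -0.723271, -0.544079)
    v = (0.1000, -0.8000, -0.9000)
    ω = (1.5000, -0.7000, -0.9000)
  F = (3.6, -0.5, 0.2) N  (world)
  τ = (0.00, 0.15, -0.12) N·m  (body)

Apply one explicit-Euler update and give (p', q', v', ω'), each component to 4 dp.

p' = (1.7100, -2.7800, 2.9100)
q' = (0.3067, 0.2444, -0.7646, -0.5115)
v' = (0.2440, -0.8200, -0.8920)
ω' = (1.5210, -0.6317, -0.9407)

a = F/m = (1.4400, -0.2000, 0.0800)
new position p' = (1.7100, -2.7800, 2.9100)
v' = v + a·dt = (0.2440, -0.8200, -0.8920)
α = I⁻¹(τ − ω×Iω) = (0.2100, 0.6833, -0.4071)
ω + α·dt = (1.5210, -0.6317, -0.9407)
2q̇ = q⊗(0,ω) = (-1.3019158, 0.8298406, -0.8937631, 0.6062763)
q' = normalize(q + ½dt·q⊗(0,ω)) = (0.3067, 0.2444, -0.7646, -0.5115)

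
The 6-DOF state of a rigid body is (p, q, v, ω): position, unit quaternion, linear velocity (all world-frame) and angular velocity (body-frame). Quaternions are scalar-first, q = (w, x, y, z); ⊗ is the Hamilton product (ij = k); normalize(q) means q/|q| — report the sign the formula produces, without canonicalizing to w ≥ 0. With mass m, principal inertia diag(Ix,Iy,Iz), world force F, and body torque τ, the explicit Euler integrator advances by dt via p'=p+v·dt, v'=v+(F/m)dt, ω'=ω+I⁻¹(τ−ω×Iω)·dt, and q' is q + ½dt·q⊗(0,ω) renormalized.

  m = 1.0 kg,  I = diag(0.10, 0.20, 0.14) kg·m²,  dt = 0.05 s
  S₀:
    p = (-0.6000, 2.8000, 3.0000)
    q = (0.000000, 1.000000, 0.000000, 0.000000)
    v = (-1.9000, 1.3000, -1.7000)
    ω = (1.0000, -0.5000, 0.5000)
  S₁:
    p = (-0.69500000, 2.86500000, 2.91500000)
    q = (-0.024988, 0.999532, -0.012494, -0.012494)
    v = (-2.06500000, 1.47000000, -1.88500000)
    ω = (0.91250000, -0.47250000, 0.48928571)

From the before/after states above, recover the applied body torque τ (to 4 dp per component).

Δω = ω₁−ω₀ = (-0.08750000, 0.02750000, -0.01071429)
τ = I·(Δω/dt) + ω₀×(Iω₀) = (-0.1600, 0.0900, -0.0800)

τ = (-0.1600, 0.0900, -0.0800)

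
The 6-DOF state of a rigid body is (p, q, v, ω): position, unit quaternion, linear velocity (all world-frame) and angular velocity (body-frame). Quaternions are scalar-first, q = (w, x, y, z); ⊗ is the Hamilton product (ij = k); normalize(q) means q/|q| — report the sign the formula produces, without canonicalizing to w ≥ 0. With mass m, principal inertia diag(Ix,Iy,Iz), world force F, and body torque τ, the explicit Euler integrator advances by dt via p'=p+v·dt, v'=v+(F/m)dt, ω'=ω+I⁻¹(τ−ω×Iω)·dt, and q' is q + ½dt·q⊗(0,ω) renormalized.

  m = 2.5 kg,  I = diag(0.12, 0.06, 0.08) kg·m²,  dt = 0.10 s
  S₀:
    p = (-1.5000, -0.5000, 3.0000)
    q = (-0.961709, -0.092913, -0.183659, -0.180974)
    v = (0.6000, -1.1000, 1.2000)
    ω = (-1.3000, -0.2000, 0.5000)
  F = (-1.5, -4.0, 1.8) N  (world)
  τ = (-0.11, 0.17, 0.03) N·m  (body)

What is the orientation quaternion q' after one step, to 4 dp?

q' = (-0.9627, -0.0367, -0.1596, -0.2155)

2q̇ = q⊗(0,ω) = (-0.0670317, 1.1221974, 0.4740645, -0.7010286)
q' = normalize(q + ½dt·q⊗(0,ω)) = (-0.9627, -0.0367, -0.1596, -0.2155)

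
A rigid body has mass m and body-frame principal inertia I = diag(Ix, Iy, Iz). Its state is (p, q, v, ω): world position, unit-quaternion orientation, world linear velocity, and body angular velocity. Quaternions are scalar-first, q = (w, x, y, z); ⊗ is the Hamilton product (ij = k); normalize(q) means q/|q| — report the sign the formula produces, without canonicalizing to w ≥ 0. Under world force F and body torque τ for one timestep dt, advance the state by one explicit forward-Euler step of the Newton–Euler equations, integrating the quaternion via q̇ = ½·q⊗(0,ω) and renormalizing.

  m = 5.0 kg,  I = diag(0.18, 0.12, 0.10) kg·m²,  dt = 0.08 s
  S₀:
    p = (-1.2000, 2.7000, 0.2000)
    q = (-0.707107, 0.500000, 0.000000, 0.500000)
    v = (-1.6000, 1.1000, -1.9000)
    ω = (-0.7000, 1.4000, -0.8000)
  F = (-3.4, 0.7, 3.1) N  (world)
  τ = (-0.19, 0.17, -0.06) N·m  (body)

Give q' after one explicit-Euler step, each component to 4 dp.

q' = (-0.6754, 0.4906, -0.0375, 0.5493)

2q̇ = q⊗(0,ω) = (0.7500000, -0.2050251, -0.9399498, 1.2656856)
q + ½dt·q⊗(0,ω), renormalized = (-0.6754, 0.4906, -0.0375, 0.5493)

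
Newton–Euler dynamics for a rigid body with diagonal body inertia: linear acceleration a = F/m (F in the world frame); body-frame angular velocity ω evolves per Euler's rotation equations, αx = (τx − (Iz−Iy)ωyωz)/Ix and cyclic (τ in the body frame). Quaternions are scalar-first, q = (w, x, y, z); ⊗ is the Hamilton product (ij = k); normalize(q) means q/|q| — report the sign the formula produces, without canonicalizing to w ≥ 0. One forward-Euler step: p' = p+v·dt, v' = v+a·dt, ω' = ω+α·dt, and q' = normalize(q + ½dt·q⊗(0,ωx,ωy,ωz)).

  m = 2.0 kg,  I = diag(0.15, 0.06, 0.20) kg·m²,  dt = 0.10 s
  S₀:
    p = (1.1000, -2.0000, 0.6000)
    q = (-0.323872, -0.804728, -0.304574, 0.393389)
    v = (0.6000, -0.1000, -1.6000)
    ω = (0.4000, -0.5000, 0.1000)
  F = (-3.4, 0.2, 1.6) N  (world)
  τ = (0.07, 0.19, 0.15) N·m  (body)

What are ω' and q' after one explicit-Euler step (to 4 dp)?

ω' = (0.4513, -0.1800, 0.1660)
q' = (-0.3172, -0.8025, -0.2844, 0.4178)

α = I⁻¹(τ − ω×Iω) = (0.5133, 3.2000, 0.6600)
ω' = ω + α·dt = (0.4513, -0.1800, 0.1660)
q⊗(0,ω) = (0.1302653, 0.0366883, 0.3997644, 0.4918064)
q + ½dt·q⊗(0,ω), renormalized = (-0.3172, -0.8025, -0.2844, 0.4178)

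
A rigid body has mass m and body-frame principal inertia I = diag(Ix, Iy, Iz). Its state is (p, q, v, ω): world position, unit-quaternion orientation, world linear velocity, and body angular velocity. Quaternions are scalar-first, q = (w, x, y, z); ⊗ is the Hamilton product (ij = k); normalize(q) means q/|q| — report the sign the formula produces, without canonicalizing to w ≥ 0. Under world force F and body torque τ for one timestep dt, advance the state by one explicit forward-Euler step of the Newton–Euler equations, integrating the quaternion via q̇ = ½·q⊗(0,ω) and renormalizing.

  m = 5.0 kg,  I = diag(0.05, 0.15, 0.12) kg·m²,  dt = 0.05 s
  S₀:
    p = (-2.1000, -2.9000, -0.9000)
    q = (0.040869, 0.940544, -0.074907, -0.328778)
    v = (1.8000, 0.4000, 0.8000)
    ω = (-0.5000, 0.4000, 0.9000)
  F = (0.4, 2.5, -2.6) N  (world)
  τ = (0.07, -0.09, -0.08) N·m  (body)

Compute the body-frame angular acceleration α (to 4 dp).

α = (1.6160, -0.8100, -0.5000)

ω×(Iω) gyroscopic = (-0.0108, 0.0315, -0.0200)
(τ − ω×Iω)/I = (1.6160, -0.8100, -0.5000)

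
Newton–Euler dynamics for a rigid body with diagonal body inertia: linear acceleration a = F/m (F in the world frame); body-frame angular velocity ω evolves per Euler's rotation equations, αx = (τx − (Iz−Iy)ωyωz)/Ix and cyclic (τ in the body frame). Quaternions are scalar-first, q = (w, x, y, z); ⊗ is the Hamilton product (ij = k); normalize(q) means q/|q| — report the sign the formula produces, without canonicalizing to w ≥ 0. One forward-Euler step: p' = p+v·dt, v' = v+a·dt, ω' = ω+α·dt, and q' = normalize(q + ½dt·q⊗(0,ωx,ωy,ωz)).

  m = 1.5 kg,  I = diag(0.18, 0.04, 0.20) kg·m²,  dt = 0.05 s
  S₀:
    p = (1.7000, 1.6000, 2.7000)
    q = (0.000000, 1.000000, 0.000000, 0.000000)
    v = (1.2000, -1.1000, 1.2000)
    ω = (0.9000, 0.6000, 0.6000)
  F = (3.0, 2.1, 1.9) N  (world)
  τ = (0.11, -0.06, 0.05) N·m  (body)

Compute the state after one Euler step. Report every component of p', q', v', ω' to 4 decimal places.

p' = (1.7600, 1.5450, 2.7600)
q' = (-0.0225, 0.9995, -0.0150, 0.0150)
v' = (1.3000, -1.0300, 1.2633)
ω' = (0.9146, 0.5385, 0.6314)

gyro term ω×Iω = (0.0576, -0.0108, -0.0756)
α = I⁻¹(τ − ω×Iω) = (0.2911, -1.2300, 0.6280)
new body rate ω' = (0.9146, 0.5385, 0.6314)
Hamilton product q⊗(0,ω) = (-0.9000000, 0.0000000, -0.6000000, 0.6000000)
q + ½dt·q⊗(0,ω), renormalized = (-0.0225, 0.9995, -0.0150, 0.0150)
p' = p + v·dt = (1.7600, 1.5450, 2.7600)
v + (F/m)dt = (1.3000, -1.0300, 1.2633)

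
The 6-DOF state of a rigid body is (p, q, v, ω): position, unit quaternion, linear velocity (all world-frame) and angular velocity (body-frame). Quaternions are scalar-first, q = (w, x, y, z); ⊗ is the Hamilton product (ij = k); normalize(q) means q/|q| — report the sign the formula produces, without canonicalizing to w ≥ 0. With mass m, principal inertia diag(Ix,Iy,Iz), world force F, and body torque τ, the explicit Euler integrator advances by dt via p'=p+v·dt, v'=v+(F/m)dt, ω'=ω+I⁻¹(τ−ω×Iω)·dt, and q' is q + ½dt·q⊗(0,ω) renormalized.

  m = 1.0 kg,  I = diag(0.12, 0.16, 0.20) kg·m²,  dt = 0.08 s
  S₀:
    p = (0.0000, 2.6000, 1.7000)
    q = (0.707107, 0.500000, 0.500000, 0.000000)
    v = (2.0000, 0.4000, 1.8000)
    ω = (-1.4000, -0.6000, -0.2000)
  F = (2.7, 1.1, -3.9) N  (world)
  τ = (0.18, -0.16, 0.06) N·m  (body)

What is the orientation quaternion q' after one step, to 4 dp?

q' = (0.7457, 0.4555, 0.4861, 0.0103)

q⊗(0,ω) = (1.0000000, -1.0899498, -0.3242642, 0.2585786)
q + ½dt·q⊗(0,ω), renormalized = (0.7457, 0.4555, 0.4861, 0.0103)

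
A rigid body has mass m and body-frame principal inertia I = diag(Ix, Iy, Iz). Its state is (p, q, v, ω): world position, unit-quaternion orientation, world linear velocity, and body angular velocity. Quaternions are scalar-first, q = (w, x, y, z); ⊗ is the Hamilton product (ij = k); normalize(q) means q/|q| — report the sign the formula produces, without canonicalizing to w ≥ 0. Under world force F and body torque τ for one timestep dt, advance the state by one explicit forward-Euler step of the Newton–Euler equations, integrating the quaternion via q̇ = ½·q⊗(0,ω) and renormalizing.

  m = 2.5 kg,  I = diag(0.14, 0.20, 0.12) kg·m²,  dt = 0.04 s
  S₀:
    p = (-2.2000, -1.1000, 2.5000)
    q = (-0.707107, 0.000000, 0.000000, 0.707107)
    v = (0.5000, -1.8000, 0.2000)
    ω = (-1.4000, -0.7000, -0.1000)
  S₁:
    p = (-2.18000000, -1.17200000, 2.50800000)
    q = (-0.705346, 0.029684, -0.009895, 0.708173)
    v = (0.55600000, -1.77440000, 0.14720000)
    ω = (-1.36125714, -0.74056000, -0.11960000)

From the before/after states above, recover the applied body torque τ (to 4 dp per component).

rate change Δω = (0.03874286, -0.04056000, -0.01960000)
gyro term ω₀×Iω₀ = (-0.0056, 0.0028, 0.0588)
I·α + gyro = (0.1300, -0.2000, 0.0000)

τ = (0.1300, -0.2000, 0.0000)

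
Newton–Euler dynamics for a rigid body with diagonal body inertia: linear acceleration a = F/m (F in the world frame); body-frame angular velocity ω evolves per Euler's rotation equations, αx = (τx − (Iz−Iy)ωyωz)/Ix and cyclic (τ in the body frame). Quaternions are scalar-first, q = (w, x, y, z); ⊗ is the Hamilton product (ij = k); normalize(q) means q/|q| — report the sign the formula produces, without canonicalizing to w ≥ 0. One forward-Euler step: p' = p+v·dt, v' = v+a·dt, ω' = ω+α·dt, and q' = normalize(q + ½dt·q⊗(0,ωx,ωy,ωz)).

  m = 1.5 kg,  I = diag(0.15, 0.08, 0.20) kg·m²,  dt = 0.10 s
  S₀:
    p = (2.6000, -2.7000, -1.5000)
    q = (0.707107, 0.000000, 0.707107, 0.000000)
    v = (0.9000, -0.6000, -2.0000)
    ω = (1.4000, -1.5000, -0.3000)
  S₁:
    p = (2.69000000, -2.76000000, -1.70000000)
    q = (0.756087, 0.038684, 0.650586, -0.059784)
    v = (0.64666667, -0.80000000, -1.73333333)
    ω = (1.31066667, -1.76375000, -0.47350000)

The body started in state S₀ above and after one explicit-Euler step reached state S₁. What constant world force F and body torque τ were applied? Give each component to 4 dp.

F = (-3.8000, -3.0000, 4.0000)
τ = (-0.0800, -0.1900, -0.2000)

velocity change Δv = (-0.25333333, -0.20000000, 0.26666667)
F = m·Δv/dt = (-3.8000, -3.0000, 4.0000)
Δω = ω₁−ω₀ = (-0.08933333, -0.26375000, -0.17350000)
ω₀×(Iω₀) = (0.0540, 0.0210, 0.1470)
I·α + gyro = (-0.0800, -0.1900, -0.2000)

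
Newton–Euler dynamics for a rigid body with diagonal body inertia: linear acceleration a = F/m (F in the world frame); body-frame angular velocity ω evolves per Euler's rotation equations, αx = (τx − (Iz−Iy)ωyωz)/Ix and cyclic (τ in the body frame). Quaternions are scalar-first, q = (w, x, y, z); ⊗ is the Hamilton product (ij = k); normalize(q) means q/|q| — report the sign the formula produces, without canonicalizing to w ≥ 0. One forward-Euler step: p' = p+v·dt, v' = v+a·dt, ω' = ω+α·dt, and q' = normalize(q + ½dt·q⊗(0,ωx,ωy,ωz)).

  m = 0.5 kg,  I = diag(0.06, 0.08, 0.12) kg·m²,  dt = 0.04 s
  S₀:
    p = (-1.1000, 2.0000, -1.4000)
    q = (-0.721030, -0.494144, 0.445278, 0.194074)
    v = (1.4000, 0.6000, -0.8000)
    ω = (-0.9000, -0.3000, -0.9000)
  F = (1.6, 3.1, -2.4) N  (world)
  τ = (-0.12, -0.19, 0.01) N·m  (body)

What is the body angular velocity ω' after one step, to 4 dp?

α = I⁻¹(τ − ω×Iω) = (-2.1800, -1.7675, 0.0383)
ω' = ω + α·dt = (-0.9872, -0.3707, -0.8985)

ω' = (-0.9872, -0.3707, -0.8985)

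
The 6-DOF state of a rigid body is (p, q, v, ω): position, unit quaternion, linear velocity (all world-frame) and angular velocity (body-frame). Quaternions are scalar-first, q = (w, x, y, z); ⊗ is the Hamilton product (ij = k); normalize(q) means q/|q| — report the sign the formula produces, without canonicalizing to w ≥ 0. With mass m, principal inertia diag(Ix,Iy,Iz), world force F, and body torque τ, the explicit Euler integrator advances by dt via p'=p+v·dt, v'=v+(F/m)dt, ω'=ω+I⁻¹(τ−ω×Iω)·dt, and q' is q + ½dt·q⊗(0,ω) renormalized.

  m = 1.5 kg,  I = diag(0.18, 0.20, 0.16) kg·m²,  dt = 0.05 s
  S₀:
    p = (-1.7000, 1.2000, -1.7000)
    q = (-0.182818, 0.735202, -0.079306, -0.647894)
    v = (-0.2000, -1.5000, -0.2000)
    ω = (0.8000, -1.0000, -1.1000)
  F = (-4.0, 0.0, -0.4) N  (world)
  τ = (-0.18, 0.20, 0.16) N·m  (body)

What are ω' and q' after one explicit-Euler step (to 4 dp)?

ω×(Iω) gyroscopic = (-0.0440, -0.0176, -0.0160)
α = I⁻¹(τ − ω×Iω) = (-0.7556, 1.0880, 1.1000)
ω' = ω + α·dt = (0.7622, -0.9456, -1.0450)
2q̇ = q⊗(0,ω) = (-1.3801510, -0.7069118, 0.4732250, -0.4706574)
q + ½dt·q⊗(0,ω), renormalized = (-0.2171, 0.7169, -0.0674, -0.6591)

ω' = (0.7622, -0.9456, -1.0450)
q' = (-0.2171, 0.7169, -0.0674, -0.6591)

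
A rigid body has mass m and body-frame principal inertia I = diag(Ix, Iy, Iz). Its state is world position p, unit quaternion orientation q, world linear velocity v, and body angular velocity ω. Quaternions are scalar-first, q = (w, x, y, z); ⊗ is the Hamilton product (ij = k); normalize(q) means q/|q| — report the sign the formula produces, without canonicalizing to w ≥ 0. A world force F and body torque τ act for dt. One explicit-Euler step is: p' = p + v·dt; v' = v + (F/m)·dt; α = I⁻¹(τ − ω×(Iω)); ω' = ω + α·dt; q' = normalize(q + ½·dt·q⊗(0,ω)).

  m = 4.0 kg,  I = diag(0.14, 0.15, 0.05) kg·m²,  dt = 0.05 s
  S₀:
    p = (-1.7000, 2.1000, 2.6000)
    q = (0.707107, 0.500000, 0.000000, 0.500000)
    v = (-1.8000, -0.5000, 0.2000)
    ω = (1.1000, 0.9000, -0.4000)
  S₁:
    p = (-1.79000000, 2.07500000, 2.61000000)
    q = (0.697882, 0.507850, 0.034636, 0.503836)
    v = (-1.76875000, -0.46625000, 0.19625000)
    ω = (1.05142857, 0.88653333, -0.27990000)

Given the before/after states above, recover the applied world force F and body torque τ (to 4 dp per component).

F = (2.5000, 2.7000, -0.3000)
τ = (-0.1000, -0.0800, 0.1300)

rate change Δω = (-0.04857143, -0.01346667, 0.12010000)
precession coupling = (0.0360, -0.0396, 0.0099)
τ = I·(Δω/dt) + ω₀×(Iω₀) = (-0.1000, -0.0800, 0.1300)
v₁ − v₀ = (0.03125000, 0.03375000, -0.00375000)
m·(v₁−v₀)/dt = (2.5000, 2.7000, -0.3000)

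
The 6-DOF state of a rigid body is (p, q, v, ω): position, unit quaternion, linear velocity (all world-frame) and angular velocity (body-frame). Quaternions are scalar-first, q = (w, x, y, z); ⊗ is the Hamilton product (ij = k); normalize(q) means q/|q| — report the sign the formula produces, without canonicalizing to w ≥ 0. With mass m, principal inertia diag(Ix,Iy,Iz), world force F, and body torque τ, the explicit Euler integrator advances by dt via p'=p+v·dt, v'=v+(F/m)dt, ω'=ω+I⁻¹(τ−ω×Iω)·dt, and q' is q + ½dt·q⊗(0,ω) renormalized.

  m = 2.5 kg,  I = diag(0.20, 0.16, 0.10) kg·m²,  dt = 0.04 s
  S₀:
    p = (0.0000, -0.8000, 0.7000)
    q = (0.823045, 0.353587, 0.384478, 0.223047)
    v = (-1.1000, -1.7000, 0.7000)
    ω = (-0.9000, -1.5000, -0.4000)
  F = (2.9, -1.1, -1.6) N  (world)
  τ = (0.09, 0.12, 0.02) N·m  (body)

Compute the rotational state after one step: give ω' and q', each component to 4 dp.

angular accel α = (0.6300, 0.5250, 0.7400)
ω + α·dt = (-0.8748, -1.4790, -0.3704)
q⊗(0,ω) = (0.9841641, -0.5599612, -1.2938750, -0.5135683)
updated quaternion q' = (0.8422, 0.3422, 0.3584, 0.2126)

ω' = (-0.8748, -1.4790, -0.3704)
q' = (0.8422, 0.3422, 0.3584, 0.2126)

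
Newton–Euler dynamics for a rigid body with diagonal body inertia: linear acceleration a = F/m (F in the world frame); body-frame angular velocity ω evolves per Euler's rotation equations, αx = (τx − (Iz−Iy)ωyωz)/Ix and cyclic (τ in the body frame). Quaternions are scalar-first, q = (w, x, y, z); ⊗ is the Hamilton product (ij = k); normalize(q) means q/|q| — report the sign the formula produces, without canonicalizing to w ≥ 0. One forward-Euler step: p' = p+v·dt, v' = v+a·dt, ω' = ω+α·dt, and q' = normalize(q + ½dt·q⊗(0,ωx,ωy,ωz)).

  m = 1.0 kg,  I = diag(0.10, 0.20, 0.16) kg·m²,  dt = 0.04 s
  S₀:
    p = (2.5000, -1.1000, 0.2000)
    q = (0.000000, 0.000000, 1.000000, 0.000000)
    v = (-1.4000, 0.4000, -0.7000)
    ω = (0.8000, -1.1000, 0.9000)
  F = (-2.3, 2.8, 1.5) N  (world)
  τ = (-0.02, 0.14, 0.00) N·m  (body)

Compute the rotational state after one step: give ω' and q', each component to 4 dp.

ω' = (0.7762, -1.0634, 0.9220)
q' = (0.0220, 0.0180, 0.9995, -0.0160)

ω×(Iω) gyroscopic = (0.0396, -0.0432, -0.0880)
angular accel α = (-0.5960, 0.9160, 0.5500)
new body rate ω' = (0.7762, -1.0634, 0.9220)
2q̇ = q⊗(0,ω) = (1.1000000, 0.9000000, 0.0000000, -0.8000000)
q' = normalize(q + ½dt·q⊗(0,ω)) = (0.0220, 0.0180, 0.9995, -0.0160)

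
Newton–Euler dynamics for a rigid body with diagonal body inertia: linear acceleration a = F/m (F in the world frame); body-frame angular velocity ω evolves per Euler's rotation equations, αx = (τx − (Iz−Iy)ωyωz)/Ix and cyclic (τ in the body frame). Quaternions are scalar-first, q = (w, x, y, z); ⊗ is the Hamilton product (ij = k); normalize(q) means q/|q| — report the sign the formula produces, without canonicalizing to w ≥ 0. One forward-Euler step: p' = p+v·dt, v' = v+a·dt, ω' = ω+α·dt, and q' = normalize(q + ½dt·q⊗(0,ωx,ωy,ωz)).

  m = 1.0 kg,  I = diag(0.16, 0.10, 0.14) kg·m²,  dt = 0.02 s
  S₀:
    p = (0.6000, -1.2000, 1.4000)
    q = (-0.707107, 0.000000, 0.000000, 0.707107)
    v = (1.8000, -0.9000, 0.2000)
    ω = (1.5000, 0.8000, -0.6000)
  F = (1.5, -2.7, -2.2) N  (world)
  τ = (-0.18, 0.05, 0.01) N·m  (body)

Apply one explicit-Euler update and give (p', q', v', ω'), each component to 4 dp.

precession coupling ω×(Iω) = (-0.0192, -0.0180, -0.0720)
angular accel α = (-1.0050, 0.6800, 0.5857)
ω' = ω + α·dt = (1.4799, 0.8136, -0.5883)
2q̇ = q⊗(0,ω) = (0.4242642, -1.6263461, 0.4949749, 0.4242642)
q' = normalize(q + ½dt·q⊗(0,ω)) = (-0.7027, -0.0163, 0.0049, 0.7112)
linear accel F/m = (1.5000, -2.7000, -2.2000)
new position p' = (0.6360, -1.2180, 1.4040)
new velocity v' = (1.8300, -0.9540, 0.1560)

p' = (0.6360, -1.2180, 1.4040)
q' = (-0.7027, -0.0163, 0.0049, 0.7112)
v' = (1.8300, -0.9540, 0.1560)
ω' = (1.4799, 0.8136, -0.5883)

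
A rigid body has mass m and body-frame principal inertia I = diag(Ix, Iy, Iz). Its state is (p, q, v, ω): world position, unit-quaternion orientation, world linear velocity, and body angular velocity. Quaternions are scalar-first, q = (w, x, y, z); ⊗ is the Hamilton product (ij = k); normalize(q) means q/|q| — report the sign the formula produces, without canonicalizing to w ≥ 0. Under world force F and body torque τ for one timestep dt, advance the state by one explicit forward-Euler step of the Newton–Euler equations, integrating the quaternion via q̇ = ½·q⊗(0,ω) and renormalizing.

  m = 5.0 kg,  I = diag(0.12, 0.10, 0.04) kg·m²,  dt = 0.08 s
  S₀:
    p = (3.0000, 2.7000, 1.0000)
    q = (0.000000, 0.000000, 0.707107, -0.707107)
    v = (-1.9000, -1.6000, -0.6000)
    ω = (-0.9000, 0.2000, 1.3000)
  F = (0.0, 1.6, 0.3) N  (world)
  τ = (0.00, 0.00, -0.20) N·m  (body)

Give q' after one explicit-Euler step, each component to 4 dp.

q' = (0.0310, 0.0423, 0.7311, -0.6803)

2q̇ = q⊗(0,ω) = (0.7778177, 1.0606605, 0.6363963, 0.6363963)
updated quaternion q' = (0.0310, 0.0423, 0.7311, -0.6803)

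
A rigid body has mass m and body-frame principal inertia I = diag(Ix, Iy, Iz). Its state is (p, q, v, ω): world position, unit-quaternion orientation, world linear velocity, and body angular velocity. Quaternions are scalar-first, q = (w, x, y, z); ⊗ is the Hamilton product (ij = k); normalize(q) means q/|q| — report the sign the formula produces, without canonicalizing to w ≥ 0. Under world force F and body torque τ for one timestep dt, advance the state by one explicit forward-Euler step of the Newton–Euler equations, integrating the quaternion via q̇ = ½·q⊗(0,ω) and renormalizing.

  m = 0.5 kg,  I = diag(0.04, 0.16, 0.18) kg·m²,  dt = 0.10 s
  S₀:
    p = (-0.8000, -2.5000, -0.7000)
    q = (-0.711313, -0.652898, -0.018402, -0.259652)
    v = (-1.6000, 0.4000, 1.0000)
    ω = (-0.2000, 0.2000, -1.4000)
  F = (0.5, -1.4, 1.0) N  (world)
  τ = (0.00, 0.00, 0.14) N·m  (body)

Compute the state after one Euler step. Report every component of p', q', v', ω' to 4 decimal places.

a = F/m = (1.0000, -2.8000, 2.0000)
p + v·dt = (-0.9600, -2.4600, -0.6000)
new velocity v' = (-1.5000, 0.1200, 1.2000)
α = I⁻¹(τ − ω×Iω) = (0.1400, 0.2450, 0.8044)
ω + α·dt = (-0.1860, 0.2245, -1.3196)
q⊗(0,ω) = (-0.4904120, 0.2199558, -1.0043894, 0.8615782)
q' = normalize(q + ½dt·q⊗(0,ω)) = (-0.7340, -0.6403, -0.0684, -0.2160)

p' = (-0.9600, -2.4600, -0.6000)
q' = (-0.7340, -0.6403, -0.0684, -0.2160)
v' = (-1.5000, 0.1200, 1.2000)
ω' = (-0.1860, 0.2245, -1.3196)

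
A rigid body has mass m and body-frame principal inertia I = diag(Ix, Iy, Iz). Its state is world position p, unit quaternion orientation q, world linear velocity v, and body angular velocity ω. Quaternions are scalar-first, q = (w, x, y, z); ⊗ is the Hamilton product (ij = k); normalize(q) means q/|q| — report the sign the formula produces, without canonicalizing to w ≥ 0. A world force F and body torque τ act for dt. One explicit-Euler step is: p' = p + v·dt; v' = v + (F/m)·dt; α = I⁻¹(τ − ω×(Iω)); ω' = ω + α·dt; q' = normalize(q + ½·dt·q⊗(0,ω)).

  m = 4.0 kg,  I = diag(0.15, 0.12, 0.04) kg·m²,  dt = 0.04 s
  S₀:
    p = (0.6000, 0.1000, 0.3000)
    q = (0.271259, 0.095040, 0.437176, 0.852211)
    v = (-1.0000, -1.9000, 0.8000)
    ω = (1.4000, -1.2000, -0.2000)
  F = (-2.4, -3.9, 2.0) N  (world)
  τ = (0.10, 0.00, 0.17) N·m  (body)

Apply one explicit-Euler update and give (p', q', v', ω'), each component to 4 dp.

p' = (0.5600, 0.0240, 0.3320)
q' = (0.2823, 0.1213, 0.4546, 0.8360)
v' = (-1.0240, -1.9390, 0.8200)
ω' = (1.4318, -1.1897, -0.0804)

(τ − ω×Iω)/I = (0.7947, 0.2567, 2.9900)
ω' = ω + α·dt = (1.4318, -1.1897, -0.0804)
q⊗(0,ω) = (0.5619974, 1.3149806, 0.8865926, -0.7803462)
updated quaternion q' = (0.2823, 0.1213, 0.4546, 0.8360)
linear accel F/m = (-0.6000, -0.9750, 0.5000)
new position p' = (0.5600, 0.0240, 0.3320)
new velocity v' = (-1.0240, -1.9390, 0.8200)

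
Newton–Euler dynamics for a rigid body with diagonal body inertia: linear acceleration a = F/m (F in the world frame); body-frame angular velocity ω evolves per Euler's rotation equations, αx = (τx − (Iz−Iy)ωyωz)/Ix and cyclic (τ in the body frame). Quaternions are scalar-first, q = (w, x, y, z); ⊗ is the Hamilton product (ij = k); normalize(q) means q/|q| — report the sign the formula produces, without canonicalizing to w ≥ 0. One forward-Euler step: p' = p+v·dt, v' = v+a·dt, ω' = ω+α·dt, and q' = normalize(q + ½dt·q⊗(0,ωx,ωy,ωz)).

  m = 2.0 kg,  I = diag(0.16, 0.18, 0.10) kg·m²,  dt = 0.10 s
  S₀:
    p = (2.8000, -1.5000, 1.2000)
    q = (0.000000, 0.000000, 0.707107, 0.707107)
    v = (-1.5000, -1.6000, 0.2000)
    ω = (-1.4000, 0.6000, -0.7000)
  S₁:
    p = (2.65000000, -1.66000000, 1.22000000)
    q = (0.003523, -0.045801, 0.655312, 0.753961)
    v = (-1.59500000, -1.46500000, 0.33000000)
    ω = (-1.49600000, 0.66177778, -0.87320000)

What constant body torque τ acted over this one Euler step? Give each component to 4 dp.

τ = (-0.1200, 0.1700, -0.1900)

ω₁ − ω₀ = (-0.09600000, 0.06177778, -0.17320000)
τ = I·(Δω/dt) + ω₀×(Iω₀) = (-0.1200, 0.1700, -0.1900)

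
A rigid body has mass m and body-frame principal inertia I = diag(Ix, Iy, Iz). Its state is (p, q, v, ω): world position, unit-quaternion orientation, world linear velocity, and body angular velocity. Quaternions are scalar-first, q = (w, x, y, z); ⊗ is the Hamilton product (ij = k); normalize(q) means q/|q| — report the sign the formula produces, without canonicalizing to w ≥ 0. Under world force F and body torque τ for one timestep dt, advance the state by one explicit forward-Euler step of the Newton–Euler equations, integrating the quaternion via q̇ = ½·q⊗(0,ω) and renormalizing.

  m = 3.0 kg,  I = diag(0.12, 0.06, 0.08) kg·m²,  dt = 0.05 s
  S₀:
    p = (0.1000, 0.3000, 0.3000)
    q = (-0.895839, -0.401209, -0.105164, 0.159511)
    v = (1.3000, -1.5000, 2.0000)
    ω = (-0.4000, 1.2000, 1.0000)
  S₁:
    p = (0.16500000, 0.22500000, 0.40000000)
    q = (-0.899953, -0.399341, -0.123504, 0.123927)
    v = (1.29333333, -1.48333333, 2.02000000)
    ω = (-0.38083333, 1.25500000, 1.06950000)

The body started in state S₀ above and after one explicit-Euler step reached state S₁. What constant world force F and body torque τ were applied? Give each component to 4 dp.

F = (-0.4000, 1.0000, 1.2000)
τ = (0.0700, 0.0500, 0.1400)

Δω = ω₁−ω₀ = (0.01916667, 0.05500000, 0.06950000)
precession coupling = (0.0240, -0.0160, 0.0288)
applied torque τ = (0.0700, 0.0500, 0.1400)
Δv = v₁−v₀ = (-0.00666667, 0.01666667, 0.02000000)
applied force F = (-0.4000, 1.0000, 1.2000)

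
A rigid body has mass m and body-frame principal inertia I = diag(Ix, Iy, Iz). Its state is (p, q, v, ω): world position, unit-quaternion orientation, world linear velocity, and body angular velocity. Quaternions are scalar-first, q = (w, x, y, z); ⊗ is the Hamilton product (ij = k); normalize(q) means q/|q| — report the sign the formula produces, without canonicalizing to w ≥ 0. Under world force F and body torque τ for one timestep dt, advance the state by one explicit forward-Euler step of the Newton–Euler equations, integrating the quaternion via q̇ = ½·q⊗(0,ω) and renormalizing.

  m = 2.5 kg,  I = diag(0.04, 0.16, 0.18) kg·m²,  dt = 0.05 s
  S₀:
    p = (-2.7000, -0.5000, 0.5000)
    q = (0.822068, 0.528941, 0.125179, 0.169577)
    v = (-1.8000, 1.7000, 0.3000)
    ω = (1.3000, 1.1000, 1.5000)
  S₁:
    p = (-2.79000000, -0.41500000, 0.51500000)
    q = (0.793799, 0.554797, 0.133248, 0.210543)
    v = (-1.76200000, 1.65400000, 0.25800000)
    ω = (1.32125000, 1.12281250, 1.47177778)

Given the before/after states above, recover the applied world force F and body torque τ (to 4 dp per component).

Δω = ω₁−ω₀ = (0.02125000, 0.02281250, -0.02822222)
ω₀×(Iω₀) = (0.0330, -0.2730, 0.1716)
I·α + gyro = (0.0500, -0.2000, 0.0700)
v₁ − v₀ = (0.03800000, -0.04600000, -0.04200000)
m·(v₁−v₀)/dt = (1.9000, -2.3000, -2.1000)

F = (1.9000, -2.3000, -2.1000)
τ = (0.0500, -0.2000, 0.0700)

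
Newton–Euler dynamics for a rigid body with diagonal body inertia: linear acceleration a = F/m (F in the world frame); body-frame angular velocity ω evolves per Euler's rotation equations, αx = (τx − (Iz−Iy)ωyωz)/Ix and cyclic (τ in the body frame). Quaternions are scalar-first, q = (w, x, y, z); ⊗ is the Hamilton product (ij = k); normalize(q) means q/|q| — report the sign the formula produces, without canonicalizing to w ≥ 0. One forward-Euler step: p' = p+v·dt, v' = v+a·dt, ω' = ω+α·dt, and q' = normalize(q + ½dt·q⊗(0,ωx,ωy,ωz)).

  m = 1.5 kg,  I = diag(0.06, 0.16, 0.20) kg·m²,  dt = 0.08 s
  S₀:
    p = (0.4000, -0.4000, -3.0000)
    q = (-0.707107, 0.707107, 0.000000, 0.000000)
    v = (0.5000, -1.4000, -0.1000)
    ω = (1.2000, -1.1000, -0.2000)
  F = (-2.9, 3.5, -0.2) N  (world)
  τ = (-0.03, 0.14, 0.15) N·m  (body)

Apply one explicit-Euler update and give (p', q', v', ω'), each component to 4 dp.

p' = (0.4400, -0.5120, -3.0080)
q' = (-0.7395, 0.6717, 0.0367, -0.0254)
v' = (0.3453, -1.2133, -0.1107)
ω' = (1.1483, -1.0468, -0.0872)

a = (-1.9333, 2.3333, -0.1333)
p' = p + v·dt = (0.4400, -0.5120, -3.0080)
v + (F/m)dt = (0.3453, -1.2133, -0.1107)
α = I⁻¹(τ − ω×Iω) = (-0.6467, 0.6650, 1.4100)
ω' = ω + α·dt = (1.1483, -1.0468, -0.0872)
Hamilton product q⊗(0,ω) = (-0.8485284, -0.8485284, 0.9192391, -0.6363963)
q + ½dt·q⊗(0,ω), renormalized = (-0.7395, 0.6717, 0.0367, -0.0254)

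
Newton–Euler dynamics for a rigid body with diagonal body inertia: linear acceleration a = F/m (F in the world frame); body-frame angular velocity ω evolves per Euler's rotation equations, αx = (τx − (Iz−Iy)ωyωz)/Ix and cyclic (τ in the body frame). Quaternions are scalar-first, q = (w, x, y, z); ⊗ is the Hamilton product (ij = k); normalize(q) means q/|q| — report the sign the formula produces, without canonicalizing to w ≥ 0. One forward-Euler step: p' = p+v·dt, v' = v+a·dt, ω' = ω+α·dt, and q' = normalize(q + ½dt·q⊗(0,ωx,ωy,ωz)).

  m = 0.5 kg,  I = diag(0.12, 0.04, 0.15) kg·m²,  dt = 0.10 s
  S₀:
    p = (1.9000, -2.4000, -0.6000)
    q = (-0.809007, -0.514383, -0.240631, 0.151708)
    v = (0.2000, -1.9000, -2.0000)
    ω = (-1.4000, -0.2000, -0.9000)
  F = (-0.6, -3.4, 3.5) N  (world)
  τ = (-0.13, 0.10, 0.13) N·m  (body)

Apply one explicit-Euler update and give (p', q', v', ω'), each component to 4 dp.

p' = (1.9200, -2.5900, -0.8000)
q' = (-0.8377, -0.4439, -0.2654, 0.1758)
v' = (0.0800, -2.5800, -1.3000)
ω' = (-1.5248, 0.1445, -0.7984)

angular accel α = (-1.2483, 3.4450, 1.0160)
ω + α·dt = (-1.5248, 0.1445, -0.7984)
Hamilton product q⊗(0,ω) = (-0.6317252, 1.3795193, -0.5135345, 0.4940995)
updated quaternion q' = (-0.8377, -0.4439, -0.2654, 0.1758)
a = F/m = (-1.2000, -6.8000, 7.0000)
p + v·dt = (1.9200, -2.5900, -0.8000)
v + (F/m)dt = (0.0800, -2.5800, -1.3000)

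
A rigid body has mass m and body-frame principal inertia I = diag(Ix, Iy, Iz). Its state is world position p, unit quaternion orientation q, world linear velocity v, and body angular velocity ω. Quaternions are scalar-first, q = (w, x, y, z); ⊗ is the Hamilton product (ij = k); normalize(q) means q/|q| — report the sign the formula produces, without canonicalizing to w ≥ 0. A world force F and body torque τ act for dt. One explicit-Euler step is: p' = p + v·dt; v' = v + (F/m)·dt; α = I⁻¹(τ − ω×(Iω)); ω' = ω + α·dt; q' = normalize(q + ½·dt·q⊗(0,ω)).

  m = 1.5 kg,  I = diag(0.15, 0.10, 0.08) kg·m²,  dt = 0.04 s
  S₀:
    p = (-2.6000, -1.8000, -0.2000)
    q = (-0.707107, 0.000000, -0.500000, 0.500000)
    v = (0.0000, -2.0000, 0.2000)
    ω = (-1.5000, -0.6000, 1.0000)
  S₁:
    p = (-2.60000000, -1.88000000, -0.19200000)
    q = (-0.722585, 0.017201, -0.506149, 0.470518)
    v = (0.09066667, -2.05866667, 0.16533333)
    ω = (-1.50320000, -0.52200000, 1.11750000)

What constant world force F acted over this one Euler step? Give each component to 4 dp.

velocity change Δv = (0.09066667, -0.05866667, -0.03466667)
applied force F = (3.4000, -2.2000, -1.3000)

F = (3.4000, -2.2000, -1.3000)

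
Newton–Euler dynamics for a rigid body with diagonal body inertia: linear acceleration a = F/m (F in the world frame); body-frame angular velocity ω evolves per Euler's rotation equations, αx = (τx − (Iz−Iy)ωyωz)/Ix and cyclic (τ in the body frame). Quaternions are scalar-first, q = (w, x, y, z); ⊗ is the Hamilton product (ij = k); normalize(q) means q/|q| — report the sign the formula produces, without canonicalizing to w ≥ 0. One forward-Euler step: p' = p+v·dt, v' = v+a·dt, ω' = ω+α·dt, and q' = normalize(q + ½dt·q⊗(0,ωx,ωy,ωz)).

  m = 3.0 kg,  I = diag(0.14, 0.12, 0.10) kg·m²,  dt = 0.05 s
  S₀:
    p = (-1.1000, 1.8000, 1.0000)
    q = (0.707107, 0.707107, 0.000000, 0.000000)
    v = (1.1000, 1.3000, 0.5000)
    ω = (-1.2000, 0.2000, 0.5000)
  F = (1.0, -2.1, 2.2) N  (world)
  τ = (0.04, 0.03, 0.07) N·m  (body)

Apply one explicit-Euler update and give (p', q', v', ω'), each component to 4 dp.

(τ − ω×Iω)/I = (0.3000, 0.4500, 0.6520)
ω' = ω + α·dt = (-1.1850, 0.2225, 0.5326)
q⊗(0,ω) = (0.8485284, -0.8485284, -0.2121321, 0.4949749)
q' = normalize(q + ½dt·q⊗(0,ω)) = (0.7279, 0.6855, -0.0053, 0.0124)
a = (0.3333, -0.7000, 0.7333)
p' = p + v·dt = (-1.0450, 1.8650, 1.0250)
v' = v + a·dt = (1.1167, 1.2650, 0.5367)

p' = (-1.0450, 1.8650, 1.0250)
q' = (0.7279, 0.6855, -0.0053, 0.0124)
v' = (1.1167, 1.2650, 0.5367)
ω' = (-1.1850, 0.2225, 0.5326)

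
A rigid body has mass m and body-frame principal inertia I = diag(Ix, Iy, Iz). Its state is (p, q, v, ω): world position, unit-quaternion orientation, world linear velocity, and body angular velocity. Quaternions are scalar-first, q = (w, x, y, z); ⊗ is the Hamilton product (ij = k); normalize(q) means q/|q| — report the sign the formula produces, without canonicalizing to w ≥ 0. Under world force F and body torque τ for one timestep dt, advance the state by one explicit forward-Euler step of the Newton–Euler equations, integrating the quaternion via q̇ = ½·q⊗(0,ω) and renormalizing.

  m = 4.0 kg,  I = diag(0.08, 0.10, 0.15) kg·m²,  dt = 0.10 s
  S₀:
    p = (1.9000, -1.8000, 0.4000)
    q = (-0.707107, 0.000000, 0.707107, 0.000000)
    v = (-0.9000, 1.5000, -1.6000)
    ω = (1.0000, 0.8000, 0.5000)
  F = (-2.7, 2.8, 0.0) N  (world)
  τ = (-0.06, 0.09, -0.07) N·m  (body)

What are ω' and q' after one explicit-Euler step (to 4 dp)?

ω' = (0.9000, 0.9250, 0.4427)
q' = (-0.7337, -0.0176, 0.6772, -0.0529)

angular accel α = (-1.0000, 1.2500, -0.5733)
ω' = ω + α·dt = (0.9000, 0.9250, 0.4427)
Hamilton product q⊗(0,ω) = (-0.5656856, -0.3535535, -0.5656856, -1.0606605)
updated quaternion q' = (-0.7337, -0.0176, 0.6772, -0.0529)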